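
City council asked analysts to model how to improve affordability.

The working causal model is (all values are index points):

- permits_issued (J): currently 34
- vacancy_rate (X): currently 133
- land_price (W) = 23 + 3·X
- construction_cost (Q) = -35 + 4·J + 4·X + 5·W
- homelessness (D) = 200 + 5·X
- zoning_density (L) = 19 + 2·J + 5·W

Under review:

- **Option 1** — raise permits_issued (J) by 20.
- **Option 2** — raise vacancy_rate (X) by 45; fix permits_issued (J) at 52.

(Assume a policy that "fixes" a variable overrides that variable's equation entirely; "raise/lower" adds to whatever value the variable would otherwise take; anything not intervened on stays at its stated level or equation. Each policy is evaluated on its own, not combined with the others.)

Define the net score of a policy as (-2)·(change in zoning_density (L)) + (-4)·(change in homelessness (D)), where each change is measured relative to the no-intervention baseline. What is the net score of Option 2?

Baseline:
  J = 34
  X = 133
  W = 23 + 3·133 = 422
  D = 200 + 5·133 = 865
  L = 19 + 2·34 + 5·422 = 2197
Option 2 (X + 45, J := 52):
  J = 52
  X = 133 + 45 = 178
  W = 23 + 3·178 = 557
  D = 200 + 5·178 = 1090
  L = 19 + 2·52 + 5·557 = 2908
ΔL = 2908 − 2197 = 711; ΔD = 1090 − 865 = 225
Score = (-2)·711 + (-4)·225 = -2322

-2322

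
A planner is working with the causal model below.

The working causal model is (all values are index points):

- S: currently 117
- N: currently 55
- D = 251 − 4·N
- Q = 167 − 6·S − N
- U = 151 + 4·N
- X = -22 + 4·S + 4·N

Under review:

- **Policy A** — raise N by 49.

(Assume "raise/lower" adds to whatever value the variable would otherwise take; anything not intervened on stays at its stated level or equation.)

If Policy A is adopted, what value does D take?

Policy A (N + 49):
  N = 55 + 49 = 104
  D = 251 − 4·104 = -165

-165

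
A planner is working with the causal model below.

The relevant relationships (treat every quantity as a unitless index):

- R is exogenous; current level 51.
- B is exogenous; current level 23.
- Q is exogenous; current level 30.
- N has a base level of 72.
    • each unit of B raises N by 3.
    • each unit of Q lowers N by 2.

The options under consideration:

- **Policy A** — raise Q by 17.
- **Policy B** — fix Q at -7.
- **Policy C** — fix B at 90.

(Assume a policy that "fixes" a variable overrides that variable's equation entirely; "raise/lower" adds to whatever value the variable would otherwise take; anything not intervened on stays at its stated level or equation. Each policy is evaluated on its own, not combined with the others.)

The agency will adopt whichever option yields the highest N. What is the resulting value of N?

282

Policy A (Q + 17):
  B = 23
  Q = 30 + 17 = 47
  N = 72 + 3·23 − 2·47 = 47
Policy B (Q := -7):
  B = 23
  Q = -7
  N = 72 + 3·23 − 2·(-7) = 155
Policy C (B := 90):
  B = 90
  Q = 30
  N = 72 + 3·90 − 2·30 = 282
Comparing — Policy A: N=47, Policy B: N=155, Policy C: N=282. Highest is 282 (Policy C).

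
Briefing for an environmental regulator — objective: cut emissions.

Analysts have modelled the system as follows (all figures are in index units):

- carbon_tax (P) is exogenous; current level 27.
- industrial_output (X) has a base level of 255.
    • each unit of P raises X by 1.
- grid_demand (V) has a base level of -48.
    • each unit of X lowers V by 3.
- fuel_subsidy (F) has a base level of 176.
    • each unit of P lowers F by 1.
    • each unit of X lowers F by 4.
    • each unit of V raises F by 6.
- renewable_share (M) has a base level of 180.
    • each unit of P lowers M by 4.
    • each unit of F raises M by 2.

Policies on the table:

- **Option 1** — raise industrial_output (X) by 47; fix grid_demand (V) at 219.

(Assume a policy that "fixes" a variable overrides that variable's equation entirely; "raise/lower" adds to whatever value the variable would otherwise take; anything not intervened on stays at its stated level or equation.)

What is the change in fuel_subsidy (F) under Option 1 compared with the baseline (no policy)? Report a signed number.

Baseline:
  P = 27
  X = 255 + 27 = 282
  V = -48 − 3·282 = -894
  F = 176 − 27 − 4·282 + 6·(-894) = -6343
Option 1 (X + 47, V := 219):
  P = 27
  X = 255 + 27 (+47 from intervention) = 329
  V = 219
  F = 176 − 27 − 4·329 + 6·219 = 147
Change in F: 147 − (-6343) = 6490

6490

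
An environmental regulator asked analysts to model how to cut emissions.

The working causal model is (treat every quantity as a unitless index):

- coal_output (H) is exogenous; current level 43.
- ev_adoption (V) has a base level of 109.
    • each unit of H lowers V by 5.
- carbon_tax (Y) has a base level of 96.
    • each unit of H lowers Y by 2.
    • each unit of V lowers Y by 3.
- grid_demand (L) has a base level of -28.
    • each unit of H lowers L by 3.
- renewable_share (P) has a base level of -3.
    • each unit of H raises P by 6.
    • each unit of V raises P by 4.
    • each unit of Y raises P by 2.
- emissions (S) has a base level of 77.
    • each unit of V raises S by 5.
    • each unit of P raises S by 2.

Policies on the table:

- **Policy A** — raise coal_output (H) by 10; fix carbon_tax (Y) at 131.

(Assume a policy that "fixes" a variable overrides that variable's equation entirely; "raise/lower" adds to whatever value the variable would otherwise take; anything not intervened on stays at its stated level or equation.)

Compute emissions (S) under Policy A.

Policy A (H + 10, Y := 131):
  H = 43 + 10 = 53
  V = 109 − 5·53 = -156
  Y = 131
  P = -3 + 6·53 + 4·(-156) + 2·131 = -47
  S = 77 + 5·(-156) + 2·(-47) = -797

-797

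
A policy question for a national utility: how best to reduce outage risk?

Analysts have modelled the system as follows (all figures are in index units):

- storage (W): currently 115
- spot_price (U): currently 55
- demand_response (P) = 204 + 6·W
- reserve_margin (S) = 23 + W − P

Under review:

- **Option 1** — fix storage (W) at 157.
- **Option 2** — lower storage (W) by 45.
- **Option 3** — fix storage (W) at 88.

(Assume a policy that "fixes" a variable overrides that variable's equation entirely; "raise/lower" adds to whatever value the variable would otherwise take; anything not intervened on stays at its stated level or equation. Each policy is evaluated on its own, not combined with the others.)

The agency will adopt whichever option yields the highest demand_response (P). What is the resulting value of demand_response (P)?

Option 1 (W := 157):
  W = 157
  P = 204 + 6·157 = 1146
Option 2 (W − 45):
  W = 115 − 45 = 70
  P = 204 + 6·70 = 624
Option 3 (W := 88):
  W = 88
  P = 204 + 6·88 = 732
Comparing — Option 1: P=1146, Option 2: P=624, Option 3: P=732. Highest is 1146 (Option 1).

1146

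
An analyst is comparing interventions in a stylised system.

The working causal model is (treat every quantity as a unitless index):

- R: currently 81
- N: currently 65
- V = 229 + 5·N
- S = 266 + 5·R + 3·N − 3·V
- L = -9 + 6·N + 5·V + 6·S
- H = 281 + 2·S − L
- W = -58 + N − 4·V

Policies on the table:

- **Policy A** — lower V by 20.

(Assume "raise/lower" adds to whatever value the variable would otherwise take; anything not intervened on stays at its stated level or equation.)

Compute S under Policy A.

-736

Policy A (V − 20):
  R = 81
  N = 65
  V = 229 + 5·65 (−20 from intervention) = 534
  S = 266 + 5·81 + 3·65 − 3·534 = -736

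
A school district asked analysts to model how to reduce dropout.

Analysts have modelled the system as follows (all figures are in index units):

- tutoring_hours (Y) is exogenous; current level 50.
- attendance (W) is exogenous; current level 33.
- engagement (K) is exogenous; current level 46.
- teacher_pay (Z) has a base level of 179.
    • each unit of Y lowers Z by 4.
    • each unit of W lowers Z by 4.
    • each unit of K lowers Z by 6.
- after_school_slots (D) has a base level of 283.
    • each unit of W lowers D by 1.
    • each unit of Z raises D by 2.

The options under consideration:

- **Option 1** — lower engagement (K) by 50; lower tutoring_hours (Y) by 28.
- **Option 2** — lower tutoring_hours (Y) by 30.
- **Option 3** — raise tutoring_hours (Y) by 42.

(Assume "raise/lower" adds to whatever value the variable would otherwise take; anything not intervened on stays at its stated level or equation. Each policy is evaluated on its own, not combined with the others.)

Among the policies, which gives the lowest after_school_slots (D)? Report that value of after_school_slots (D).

Option 1 (K − 50, Y − 28):
  Y = 50 − 28 = 22
  W = 33
  K = 46 − 50 = -4
  Z = 179 − 4·22 − 4·33 − 6·(-4) = -17
  D = 283 − 33 + 2·(-17) = 216
Option 2 (Y − 30):
  Y = 50 − 30 = 20
  W = 33
  K = 46
  Z = 179 − 4·20 − 4·33 − 6·46 = -309
  D = 283 − 33 + 2·(-309) = -368
Option 3 (Y + 42):
  Y = 50 + 42 = 92
  W = 33
  K = 46
  Z = 179 − 4·92 − 4·33 − 6·46 = -597
  D = 283 − 33 + 2·(-597) = -944
Comparing — Option 1: D=216, Option 2: D=-368, Option 3: D=-944. Lowest is -944 (Option 3).

-944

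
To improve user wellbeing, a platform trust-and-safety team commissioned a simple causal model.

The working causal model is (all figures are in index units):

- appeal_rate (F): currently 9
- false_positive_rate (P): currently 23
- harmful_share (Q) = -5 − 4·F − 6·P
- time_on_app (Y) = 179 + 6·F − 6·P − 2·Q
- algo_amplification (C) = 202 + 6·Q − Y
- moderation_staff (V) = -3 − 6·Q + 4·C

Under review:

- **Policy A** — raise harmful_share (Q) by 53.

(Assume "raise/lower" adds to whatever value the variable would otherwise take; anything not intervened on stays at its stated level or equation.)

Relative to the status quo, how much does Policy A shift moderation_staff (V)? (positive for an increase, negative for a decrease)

Baseline:
  F = 9
  P = 23
  Q = -5 − 4·9 − 6·23 = -179
  Y = 179 + 6·9 − 6·23 − 2·(-179) = 453
  C = 202 + 6·(-179) − 453 = -1325
  V = -3 − 6·(-179) + 4·(-1325) = -4229
Policy A (Q + 53):
  F = 9
  P = 23
  Q = -5 − 4·9 − 6·23 (+53 from intervention) = -126
  Y = 179 + 6·9 − 6·23 − 2·(-126) = 347
  C = 202 + 6·(-126) − 347 = -901
  V = -3 − 6·(-126) + 4·(-901) = -2851
Change in V: -2851 − (-4229) = 1378

1378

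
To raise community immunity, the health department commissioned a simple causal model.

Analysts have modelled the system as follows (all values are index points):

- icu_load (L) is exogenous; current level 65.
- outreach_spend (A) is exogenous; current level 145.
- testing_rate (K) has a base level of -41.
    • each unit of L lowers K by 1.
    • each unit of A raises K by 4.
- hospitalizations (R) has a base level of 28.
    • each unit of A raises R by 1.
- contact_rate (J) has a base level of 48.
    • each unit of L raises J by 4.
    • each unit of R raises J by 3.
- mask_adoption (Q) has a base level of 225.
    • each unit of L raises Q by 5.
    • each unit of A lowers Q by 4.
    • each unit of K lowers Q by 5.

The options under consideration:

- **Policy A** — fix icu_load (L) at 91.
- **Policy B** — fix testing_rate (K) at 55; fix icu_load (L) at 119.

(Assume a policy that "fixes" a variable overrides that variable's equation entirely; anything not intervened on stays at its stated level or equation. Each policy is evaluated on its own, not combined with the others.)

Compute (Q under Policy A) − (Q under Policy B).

Policy A (L := 91):
  L = 91
  A = 145
  K = -41 − 91 + 4·145 = 448
  Q = 225 + 5·91 − 4·145 − 5·448 = -2140
Policy B (K := 55, L := 119):
  L = 119
  A = 145
  K = 55
  Q = 225 + 5·119 − 4·145 − 5·55 = -35
Q: -2140 − (-35) = -2105

-2105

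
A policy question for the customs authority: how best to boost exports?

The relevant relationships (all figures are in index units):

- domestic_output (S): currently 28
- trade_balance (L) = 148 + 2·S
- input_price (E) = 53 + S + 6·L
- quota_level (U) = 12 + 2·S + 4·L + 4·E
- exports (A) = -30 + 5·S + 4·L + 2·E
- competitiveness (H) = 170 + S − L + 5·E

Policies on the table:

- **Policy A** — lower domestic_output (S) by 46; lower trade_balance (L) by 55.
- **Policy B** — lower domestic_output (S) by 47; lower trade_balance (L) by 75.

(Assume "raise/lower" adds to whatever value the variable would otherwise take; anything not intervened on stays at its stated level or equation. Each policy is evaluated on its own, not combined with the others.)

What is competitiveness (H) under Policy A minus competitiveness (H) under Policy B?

Policy A (S − 46, L − 55):
  S = 28 − 46 = -18
  L = 148 + 2·(-18) (−55 from intervention) = 57
  E = 53 + (-18) + 6·57 = 377
  H = 170 + (-18) − 57 + 5·377 = 1980
Policy B (S − 47, L − 75):
  S = 28 − 47 = -19
  L = 148 + 2·(-19) (−75 from intervention) = 35
  E = 53 + (-19) + 6·35 = 244
  H = 170 + (-19) − 35 + 5·244 = 1336
H: 1980 − 1336 = 644

644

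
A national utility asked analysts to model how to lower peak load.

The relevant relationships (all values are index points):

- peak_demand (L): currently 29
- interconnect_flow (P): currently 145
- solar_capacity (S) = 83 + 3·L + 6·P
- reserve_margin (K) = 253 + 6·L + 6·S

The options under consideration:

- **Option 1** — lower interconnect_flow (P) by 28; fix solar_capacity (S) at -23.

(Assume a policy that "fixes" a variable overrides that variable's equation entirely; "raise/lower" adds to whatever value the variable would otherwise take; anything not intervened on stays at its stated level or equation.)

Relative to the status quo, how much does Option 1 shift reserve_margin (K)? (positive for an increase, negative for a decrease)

-6378

Baseline:
  L = 29
  P = 145
  S = 83 + 3·29 + 6·145 = 1040
  K = 253 + 6·29 + 6·1040 = 6667
Option 1 (P − 28, S := -23):
  L = 29
  P = 145 − 28 = 117
  S = -23
  K = 253 + 6·29 + 6·(-23) = 289
Change in K: 289 − 6667 = -6378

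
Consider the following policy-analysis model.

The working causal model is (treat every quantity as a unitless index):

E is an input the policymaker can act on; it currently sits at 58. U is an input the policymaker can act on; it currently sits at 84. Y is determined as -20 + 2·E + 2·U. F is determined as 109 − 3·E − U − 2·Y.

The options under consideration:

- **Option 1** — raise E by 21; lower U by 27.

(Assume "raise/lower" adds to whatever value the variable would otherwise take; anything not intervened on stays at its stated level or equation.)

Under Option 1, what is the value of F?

-689

Option 1 (E + 21, U − 27):
  E = 58 + 21 = 79
  U = 84 − 27 = 57
  Y = -20 + 2·79 + 2·57 = 252
  F = 109 − 3·79 − 57 − 2·252 = -689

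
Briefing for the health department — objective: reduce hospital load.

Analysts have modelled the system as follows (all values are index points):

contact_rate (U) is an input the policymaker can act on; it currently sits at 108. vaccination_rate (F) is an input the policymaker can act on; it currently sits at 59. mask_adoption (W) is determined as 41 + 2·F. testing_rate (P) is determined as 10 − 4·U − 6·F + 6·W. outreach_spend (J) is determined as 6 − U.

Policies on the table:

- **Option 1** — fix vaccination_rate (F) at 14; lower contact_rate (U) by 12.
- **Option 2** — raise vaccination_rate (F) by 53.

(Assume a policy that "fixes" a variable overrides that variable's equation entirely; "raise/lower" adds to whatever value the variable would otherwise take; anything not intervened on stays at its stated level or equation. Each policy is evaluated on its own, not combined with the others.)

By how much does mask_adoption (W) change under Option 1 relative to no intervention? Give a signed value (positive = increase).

Baseline:
  F = 59
  W = 41 + 2·59 = 159
Option 1 (F := 14, U − 12):
  F = 14
  W = 41 + 2·14 = 69
Change in W: 69 − 159 = -90

-90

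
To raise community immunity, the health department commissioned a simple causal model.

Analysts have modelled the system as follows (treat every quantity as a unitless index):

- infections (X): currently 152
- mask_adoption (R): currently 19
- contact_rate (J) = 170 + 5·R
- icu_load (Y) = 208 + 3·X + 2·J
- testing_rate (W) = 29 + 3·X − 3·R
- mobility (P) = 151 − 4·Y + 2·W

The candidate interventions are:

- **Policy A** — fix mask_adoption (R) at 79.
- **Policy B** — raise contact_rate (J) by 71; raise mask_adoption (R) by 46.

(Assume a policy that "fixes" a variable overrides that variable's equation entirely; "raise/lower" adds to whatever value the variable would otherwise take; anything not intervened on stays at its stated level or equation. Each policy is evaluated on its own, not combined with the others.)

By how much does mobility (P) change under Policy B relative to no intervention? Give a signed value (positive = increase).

-2684

Baseline:
  X = 152
  R = 19
  J = 170 + 5·19 = 265
  Y = 208 + 3·152 + 2·265 = 1194
  W = 29 + 3·152 − 3·19 = 428
  P = 151 − 4·1194 + 2·428 = -3769
Policy B (J + 71, R + 46):
  X = 152
  R = 19 + 46 = 65
  J = 170 + 5·65 (+71 from intervention) = 566
  Y = 208 + 3·152 + 2·566 = 1796
  W = 29 + 3·152 − 3·65 = 290
  P = 151 − 4·1796 + 2·290 = -6453
Change in P: -6453 − (-3769) = -2684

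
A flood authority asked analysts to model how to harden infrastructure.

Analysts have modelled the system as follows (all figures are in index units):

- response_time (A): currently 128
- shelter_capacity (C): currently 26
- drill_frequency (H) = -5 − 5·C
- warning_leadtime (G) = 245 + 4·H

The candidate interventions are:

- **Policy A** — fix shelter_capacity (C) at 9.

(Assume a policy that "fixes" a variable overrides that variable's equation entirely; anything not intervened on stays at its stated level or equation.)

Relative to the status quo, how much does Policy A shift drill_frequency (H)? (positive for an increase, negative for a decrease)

Baseline:
  C = 26
  H = -5 − 5·26 = -135
Policy A (C := 9):
  C = 9
  H = -5 − 5·9 = -50
Change in H: -50 − (-135) = 85

85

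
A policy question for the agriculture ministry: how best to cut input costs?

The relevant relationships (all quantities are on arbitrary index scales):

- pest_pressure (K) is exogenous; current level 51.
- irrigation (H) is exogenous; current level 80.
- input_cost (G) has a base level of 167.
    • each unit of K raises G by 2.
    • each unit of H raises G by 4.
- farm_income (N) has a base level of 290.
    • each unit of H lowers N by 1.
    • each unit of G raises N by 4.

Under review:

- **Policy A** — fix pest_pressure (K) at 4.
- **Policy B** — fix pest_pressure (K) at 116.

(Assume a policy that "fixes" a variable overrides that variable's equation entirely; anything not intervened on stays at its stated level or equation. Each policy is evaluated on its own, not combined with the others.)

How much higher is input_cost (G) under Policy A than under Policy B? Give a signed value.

-224

Policy A (K := 4):
  K = 4
  H = 80
  G = 167 + 2·4 + 4·80 = 495
Policy B (K := 116):
  K = 116
  H = 80
  G = 167 + 2·116 + 4·80 = 719
G: 495 − 719 = -224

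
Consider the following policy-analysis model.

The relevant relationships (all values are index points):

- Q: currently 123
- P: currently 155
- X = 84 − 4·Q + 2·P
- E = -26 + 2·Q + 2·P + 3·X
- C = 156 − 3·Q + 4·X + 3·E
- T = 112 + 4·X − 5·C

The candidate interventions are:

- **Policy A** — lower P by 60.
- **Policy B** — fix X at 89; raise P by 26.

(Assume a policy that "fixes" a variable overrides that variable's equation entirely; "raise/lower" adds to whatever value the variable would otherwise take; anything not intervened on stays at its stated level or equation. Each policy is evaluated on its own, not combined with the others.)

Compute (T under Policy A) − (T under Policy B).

Policy A (P − 60):
  Q = 123
  P = 155 − 60 = 95
  X = 84 − 4·123 + 2·95 = -218
  E = -26 + 2·123 + 2·95 + 3·(-218) = -244
  C = 156 − 3·123 + 4·(-218) + 3·(-244) = -1817
  T = 112 + 4·(-218) − 5·(-1817) = 8325
Policy B (X := 89, P + 26):
  Q = 123
  P = 155 + 26 = 181
  X = 89
  E = -26 + 2·123 + 2·181 + 3·89 = 849
  C = 156 − 3·123 + 4·89 + 3·849 = 2690
  T = 112 + 4·89 − 5·2690 = -12982
T: 8325 − (-12982) = 21307

21307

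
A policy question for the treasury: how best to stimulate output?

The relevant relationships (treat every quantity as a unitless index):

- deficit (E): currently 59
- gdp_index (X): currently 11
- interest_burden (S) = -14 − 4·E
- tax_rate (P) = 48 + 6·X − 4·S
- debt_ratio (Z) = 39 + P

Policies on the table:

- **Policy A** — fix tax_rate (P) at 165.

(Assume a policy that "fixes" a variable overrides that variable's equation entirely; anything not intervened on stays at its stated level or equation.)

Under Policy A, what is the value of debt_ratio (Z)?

204

Policy A (P := 165):
  E = 59
  X = 11
  S = -14 − 4·59 = -250
  P = 165
  Z = 39 + 165 = 204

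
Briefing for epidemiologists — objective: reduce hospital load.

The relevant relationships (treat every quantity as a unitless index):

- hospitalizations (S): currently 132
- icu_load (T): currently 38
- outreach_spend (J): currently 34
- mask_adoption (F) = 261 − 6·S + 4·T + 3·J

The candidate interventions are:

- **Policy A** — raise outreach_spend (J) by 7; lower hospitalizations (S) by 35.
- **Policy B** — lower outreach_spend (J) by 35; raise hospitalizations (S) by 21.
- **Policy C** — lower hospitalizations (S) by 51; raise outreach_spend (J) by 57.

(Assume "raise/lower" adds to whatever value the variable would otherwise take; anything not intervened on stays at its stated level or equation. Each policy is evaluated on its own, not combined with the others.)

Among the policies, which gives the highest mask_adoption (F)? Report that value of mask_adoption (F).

Policy A (J + 7, S − 35):
  S = 132 − 35 = 97
  T = 38
  J = 34 + 7 = 41
  F = 261 − 6·97 + 4·38 + 3·41 = -46
Policy B (J − 35, S + 21):
  S = 132 + 21 = 153
  T = 38
  J = 34 − 35 = -1
  F = 261 − 6·153 + 4·38 + 3·(-1) = -508
Policy C (S − 51, J + 57):
  S = 132 − 51 = 81
  T = 38
  J = 34 + 57 = 91
  F = 261 − 6·81 + 4·38 + 3·91 = 200
Comparing — Policy A: F=-46, Policy B: F=-508, Policy C: F=200. Highest is 200 (Policy C).

200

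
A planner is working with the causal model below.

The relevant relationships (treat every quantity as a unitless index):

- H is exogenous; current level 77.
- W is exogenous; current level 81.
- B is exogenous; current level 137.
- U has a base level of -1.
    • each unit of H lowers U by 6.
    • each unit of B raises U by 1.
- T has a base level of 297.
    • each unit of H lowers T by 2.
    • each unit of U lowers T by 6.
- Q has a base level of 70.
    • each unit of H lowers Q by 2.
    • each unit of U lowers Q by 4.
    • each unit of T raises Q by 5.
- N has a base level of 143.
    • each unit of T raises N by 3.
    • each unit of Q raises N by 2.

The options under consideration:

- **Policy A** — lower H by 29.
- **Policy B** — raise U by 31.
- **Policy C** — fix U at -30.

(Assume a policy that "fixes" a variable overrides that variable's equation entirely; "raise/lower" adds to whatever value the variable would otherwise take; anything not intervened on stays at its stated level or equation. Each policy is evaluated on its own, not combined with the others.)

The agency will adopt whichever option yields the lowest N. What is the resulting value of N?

Policy A (H − 29):
  H = 77 − 29 = 48
  B = 137
  U = -1 − 6·48 + 137 = -152
  T = 297 − 2·48 − 6·(-152) = 1113
  Q = 70 − 2·48 − 4·(-152) + 5·1113 = 6147
  N = 143 + 3·1113 + 2·6147 = 15776
Policy B (U + 31):
  H = 77
  B = 137
  U = -1 − 6·77 + 137 (+31 from intervention) = -295
  T = 297 − 2·77 − 6·(-295) = 1913
  Q = 70 − 2·77 − 4·(-295) + 5·1913 = 10661
  N = 143 + 3·1913 + 2·10661 = 27204
Policy C (U := -30):
  H = 77
  B = 137
  U = -30
  T = 297 − 2·77 − 6·(-30) = 323
  Q = 70 − 2·77 − 4·(-30) + 5·323 = 1651
  N = 143 + 3·323 + 2·1651 = 4414
Comparing — Policy A: N=15776, Policy B: N=27204, Policy C: N=4414. Lowest is 4414 (Policy C).

4414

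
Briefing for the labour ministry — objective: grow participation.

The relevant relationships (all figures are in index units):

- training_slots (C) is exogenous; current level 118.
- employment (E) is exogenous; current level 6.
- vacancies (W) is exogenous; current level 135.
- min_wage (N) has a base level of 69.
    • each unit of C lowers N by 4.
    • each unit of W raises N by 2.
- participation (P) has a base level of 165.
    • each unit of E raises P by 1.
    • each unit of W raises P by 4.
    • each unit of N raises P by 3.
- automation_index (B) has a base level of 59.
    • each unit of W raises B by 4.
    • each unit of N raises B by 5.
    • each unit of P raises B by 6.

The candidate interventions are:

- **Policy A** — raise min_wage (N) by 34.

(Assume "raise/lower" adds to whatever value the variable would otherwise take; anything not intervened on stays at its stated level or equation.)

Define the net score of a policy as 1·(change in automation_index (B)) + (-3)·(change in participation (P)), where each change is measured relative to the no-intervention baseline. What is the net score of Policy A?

476

Baseline:
  C = 118
  E = 6
  W = 135
  N = 69 − 4·118 + 2·135 = -133
  P = 165 + 6 + 4·135 + 3·(-133) = 312
  B = 59 + 4·135 + 5·(-133) + 6·312 = 1806
Policy A (N + 34):
  C = 118
  E = 6
  W = 135
  N = 69 − 4·118 + 2·135 (+34 from intervention) = -99
  P = 165 + 6 + 4·135 + 3·(-99) = 414
  B = 59 + 4·135 + 5·(-99) + 6·414 = 2588
ΔB = 2588 − 1806 = 782; ΔP = 414 − 312 = 102
Score = 1·782 + (-3)·102 = 476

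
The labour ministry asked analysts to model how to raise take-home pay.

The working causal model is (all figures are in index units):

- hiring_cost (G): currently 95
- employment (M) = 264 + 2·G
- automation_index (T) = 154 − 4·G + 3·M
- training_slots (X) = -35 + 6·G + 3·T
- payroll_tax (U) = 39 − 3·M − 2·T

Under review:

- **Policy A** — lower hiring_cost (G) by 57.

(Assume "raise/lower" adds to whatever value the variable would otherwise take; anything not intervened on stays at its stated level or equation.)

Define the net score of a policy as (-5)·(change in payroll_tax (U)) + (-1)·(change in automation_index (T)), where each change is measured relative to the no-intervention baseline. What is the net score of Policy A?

Baseline:
  G = 95
  M = 264 + 2·95 = 454
  T = 154 − 4·95 + 3·454 = 1136
  U = 39 − 3·454 − 2·1136 = -3595
Policy A (G − 57):
  G = 95 − 57 = 38
  M = 264 + 2·38 = 340
  T = 154 − 4·38 + 3·340 = 1022
  U = 39 − 3·340 − 2·1022 = -3025
ΔU = -3025 − (-3595) = 570; ΔT = 1022 − 1136 = -114
Score = (-5)·570 + (-1)·(-114) = -2736

-2736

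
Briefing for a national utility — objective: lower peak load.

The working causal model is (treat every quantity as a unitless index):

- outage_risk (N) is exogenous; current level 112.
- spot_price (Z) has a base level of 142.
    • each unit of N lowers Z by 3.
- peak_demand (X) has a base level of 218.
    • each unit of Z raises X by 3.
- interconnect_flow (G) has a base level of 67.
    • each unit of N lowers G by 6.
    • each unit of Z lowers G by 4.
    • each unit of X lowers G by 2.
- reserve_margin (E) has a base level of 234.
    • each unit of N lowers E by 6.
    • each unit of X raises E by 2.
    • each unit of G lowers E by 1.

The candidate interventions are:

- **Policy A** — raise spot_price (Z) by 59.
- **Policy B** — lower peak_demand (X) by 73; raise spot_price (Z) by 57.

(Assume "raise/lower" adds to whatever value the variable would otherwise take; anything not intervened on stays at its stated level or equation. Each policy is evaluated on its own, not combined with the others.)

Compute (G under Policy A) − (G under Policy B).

Policy A (Z + 59):
  N = 112
  Z = 142 − 3·112 (+59 from intervention) = -135
  X = 218 + 3·(-135) = -187
  G = 67 − 6·112 − 4·(-135) − 2·(-187) = 309
Policy B (X − 73, Z + 57):
  N = 112
  Z = 142 − 3·112 (+57 from intervention) = -137
  X = 218 + 3·(-137) (−73 from intervention) = -266
  G = 67 − 6·112 − 4·(-137) − 2·(-266) = 475
G: 309 − 475 = -166

-166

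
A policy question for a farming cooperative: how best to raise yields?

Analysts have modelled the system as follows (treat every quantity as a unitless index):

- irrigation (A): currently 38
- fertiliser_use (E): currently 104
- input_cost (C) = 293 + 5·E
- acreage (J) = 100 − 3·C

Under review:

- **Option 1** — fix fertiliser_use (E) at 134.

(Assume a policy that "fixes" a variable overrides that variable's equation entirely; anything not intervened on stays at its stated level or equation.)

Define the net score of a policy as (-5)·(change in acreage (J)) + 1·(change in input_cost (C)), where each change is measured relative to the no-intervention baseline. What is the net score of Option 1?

Baseline:
  E = 104
  C = 293 + 5·104 = 813
  J = 100 − 3·813 = -2339
Option 1 (E := 134):
  E = 134
  C = 293 + 5·134 = 963
  J = 100 − 3·963 = -2789
ΔJ = -2789 − (-2339) = -450; ΔC = 963 − 813 = 150
Score = (-5)·(-450) + 1·150 = 2400

2400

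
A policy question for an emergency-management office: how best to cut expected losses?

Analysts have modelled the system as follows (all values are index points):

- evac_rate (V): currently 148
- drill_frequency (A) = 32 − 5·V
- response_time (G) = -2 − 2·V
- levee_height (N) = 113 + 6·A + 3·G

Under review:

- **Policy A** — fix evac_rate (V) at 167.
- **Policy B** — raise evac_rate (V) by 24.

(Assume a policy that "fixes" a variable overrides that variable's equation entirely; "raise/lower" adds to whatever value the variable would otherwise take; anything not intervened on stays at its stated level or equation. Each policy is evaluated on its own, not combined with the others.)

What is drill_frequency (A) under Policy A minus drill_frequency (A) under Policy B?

Policy A (V := 167):
  V = 167
  A = 32 − 5·167 = -803
Policy B (V + 24):
  V = 148 + 24 = 172
  A = 32 − 5·172 = -828
A: -803 − (-828) = 25

25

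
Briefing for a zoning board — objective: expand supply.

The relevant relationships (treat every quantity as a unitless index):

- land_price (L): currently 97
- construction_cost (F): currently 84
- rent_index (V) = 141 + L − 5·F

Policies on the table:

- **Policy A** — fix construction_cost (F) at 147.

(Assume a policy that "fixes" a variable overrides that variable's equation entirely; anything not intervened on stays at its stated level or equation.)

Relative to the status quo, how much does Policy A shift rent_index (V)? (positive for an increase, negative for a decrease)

-315

Baseline:
  L = 97
  F = 84
  V = 141 + 97 − 5·84 = -182
Policy A (F := 147):
  L = 97
  F = 147
  V = 141 + 97 − 5·147 = -497
Change in V: -497 − (-182) = -315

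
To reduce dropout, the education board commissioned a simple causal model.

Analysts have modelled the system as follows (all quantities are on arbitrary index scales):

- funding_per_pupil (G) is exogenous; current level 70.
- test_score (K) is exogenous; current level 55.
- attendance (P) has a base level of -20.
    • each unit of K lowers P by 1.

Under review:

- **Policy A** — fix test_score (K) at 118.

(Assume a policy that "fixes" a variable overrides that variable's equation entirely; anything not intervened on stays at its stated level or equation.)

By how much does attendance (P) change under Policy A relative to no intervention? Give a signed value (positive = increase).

-63

Baseline:
  K = 55
  P = -20 − 55 = -75
Policy A (K := 118):
  K = 118
  P = -20 − 118 = -138
Change in P: -138 − (-75) = -63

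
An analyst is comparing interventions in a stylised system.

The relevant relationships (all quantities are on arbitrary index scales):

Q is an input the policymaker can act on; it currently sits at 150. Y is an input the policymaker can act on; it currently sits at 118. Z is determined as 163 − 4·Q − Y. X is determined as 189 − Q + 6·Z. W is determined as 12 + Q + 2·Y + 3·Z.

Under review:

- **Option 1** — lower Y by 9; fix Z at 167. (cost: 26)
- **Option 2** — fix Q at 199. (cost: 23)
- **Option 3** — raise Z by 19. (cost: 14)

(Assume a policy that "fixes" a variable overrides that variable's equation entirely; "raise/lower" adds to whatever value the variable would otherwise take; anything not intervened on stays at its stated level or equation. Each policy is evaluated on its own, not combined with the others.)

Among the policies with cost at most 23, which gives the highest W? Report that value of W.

Option 2 (Q := 199):
  Q = 199
  Y = 118
  Z = 163 − 4·199 − 118 = -751
  W = 12 + 199 + 2·118 + 3·(-751) = -1806
Option 3 (Z + 19):
  Q = 150
  Y = 118
  Z = 163 − 4·150 − 118 (+19 from intervention) = -536
  W = 12 + 150 + 2·118 + 3·(-536) = -1210
Comparing — Option 2: W=-1806, Option 3: W=-1210. Highest is -1210 (Option 3).

-1210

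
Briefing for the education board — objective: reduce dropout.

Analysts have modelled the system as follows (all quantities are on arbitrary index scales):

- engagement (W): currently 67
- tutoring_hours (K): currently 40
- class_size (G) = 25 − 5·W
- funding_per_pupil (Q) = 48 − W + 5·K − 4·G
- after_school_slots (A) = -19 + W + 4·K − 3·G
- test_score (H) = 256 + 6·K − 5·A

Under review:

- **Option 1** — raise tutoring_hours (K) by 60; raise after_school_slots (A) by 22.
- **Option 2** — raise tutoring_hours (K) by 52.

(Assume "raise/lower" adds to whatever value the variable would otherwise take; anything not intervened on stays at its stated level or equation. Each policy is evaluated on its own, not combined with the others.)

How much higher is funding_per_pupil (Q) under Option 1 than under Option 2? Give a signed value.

Option 1 (K + 60, A + 22):
  W = 67
  K = 40 + 60 = 100
  G = 25 − 5·67 = -310
  Q = 48 − 67 + 5·100 − 4·(-310) = 1721
Option 2 (K + 52):
  W = 67
  K = 40 + 52 = 92
  G = 25 − 5·67 = -310
  Q = 48 − 67 + 5·92 − 4·(-310) = 1681
Q: 1721 − 1681 = 40

40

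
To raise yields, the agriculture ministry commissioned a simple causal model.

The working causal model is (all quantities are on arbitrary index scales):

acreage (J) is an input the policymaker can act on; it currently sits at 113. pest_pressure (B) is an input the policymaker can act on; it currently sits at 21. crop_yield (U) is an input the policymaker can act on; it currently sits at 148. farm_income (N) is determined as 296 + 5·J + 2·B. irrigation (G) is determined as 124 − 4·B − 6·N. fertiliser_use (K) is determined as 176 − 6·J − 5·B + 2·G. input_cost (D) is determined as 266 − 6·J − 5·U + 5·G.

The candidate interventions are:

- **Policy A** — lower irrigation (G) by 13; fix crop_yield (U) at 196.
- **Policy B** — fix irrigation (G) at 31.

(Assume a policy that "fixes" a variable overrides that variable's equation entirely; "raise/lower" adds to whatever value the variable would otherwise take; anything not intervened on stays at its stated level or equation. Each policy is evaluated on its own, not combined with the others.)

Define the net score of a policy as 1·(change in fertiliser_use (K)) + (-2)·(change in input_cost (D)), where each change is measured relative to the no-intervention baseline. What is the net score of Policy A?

584

Baseline:
  J = 113
  B = 21
  U = 148
  N = 296 + 5·113 + 2·21 = 903
  G = 124 − 4·21 − 6·903 = -5378
  K = 176 − 6·113 − 5·21 + 2·(-5378) = -11363
  D = 266 − 6·113 − 5·148 + 5·(-5378) = -28042
Policy A (G − 13, U := 196):
  J = 113
  B = 21
  U = 196
  N = 296 + 5·113 + 2·21 = 903
  G = 124 − 4·21 − 6·903 (−13 from intervention) = -5391
  K = 176 − 6·113 − 5·21 + 2·(-5391) = -11389
  D = 266 − 6·113 − 5·196 + 5·(-5391) = -28347
ΔK = -11389 − (-11363) = -26; ΔD = -28347 − (-28042) = -305
Score = 1·(-26) + (-2)·(-305) = 584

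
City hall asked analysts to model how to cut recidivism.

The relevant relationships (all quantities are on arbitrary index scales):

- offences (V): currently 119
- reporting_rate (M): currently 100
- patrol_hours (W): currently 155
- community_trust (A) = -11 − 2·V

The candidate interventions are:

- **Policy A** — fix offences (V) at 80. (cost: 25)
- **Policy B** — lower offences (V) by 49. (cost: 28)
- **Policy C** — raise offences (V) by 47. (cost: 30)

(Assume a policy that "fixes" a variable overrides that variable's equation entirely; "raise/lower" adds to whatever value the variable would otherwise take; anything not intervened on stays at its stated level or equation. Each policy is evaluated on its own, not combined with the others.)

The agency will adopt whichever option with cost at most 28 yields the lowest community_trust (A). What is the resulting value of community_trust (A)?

Policy A (V := 80):
  V = 80
  A = -11 − 2·80 = -171
Policy B (V − 49):
  V = 119 − 49 = 70
  A = -11 − 2·70 = -151
Comparing — Policy A: A=-171, Policy B: A=-151. Lowest is -171 (Policy A).

-171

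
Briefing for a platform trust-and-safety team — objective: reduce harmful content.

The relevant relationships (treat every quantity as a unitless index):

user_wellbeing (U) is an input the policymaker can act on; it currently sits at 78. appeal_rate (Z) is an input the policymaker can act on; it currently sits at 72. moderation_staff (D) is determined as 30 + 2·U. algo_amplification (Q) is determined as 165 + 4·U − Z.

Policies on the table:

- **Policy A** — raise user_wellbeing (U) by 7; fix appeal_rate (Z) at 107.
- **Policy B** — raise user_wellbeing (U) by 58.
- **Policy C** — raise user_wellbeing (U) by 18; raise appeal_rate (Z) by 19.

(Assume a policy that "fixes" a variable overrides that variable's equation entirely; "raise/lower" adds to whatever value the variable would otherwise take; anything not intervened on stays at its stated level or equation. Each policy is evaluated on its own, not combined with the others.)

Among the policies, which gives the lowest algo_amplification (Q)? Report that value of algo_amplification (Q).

Policy A (U + 7, Z := 107):
  U = 78 + 7 = 85
  Z = 107
  Q = 165 + 4·85 − 107 = 398
Policy B (U + 58):
  U = 78 + 58 = 136
  Z = 72
  Q = 165 + 4·136 − 72 = 637
Policy C (U + 18, Z + 19):
  U = 78 + 18 = 96
  Z = 72 + 19 = 91
  Q = 165 + 4·96 − 91 = 458
Comparing — Policy A: Q=398, Policy B: Q=637, Policy C: Q=458. Lowest is 398 (Policy A).

398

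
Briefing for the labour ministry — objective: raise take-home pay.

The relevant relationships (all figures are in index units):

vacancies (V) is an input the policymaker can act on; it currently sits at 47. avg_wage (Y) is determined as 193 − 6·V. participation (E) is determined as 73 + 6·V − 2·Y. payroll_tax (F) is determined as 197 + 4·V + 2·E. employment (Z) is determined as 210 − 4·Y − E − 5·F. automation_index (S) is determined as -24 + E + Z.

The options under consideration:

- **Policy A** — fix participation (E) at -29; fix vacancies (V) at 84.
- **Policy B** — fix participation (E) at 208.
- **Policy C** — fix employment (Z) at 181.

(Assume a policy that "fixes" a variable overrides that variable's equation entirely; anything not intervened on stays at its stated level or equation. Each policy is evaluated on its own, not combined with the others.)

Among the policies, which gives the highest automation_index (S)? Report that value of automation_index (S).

Policy A (E := -29, V := 84):
  V = 84
  Y = 193 − 6·84 = -311
  E = -29
  F = 197 + 4·84 + 2·(-29) = 475
  Z = 210 − 4·(-311) − (-29) − 5·475 = -892
  S = -24 + (-29) + (-892) = -945
Policy B (E := 208):
  V = 47
  Y = 193 − 6·47 = -89
  E = 208
  F = 197 + 4·47 + 2·208 = 801
  Z = 210 − 4·(-89) − 208 − 5·801 = -3647
  S = -24 + 208 + (-3647) = -3463
Policy C (Z := 181):
  V = 47
  Y = 193 − 6·47 = -89
  E = 73 + 6·47 − 2·(-89) = 533
  F = 197 + 4·47 + 2·533 = 1451
  Z = 181
  S = -24 + 533 + 181 = 690
Comparing — Policy A: S=-945, Policy B: S=-3463, Policy C: S=690. Highest is 690 (Policy C).

690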